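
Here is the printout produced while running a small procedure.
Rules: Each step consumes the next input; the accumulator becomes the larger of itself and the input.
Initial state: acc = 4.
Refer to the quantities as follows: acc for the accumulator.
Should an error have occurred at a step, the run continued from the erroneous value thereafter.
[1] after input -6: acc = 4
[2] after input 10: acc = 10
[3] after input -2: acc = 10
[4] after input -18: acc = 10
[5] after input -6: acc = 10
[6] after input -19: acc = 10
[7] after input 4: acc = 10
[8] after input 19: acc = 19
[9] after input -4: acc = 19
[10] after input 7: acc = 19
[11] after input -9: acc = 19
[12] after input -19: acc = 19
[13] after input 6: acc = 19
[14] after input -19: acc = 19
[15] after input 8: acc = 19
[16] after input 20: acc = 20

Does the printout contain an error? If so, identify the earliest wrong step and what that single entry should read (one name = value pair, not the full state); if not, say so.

no error

Recomputing the run from the initial state:
step 1: acc = 4
step 2: acc = 10
step 3: acc = 10
step 4: acc = 10
step 5: acc = 10
step 6: acc = 10
step 7: acc = 10
step 8: acc = 19
step 9: acc = 19
step 10: acc = 19
step 11: acc = 19
step 12: acc = 19
step 13: acc = 19
step 14: acc = 19
step 15: acc = 19
step 16: acc = 20
This matches the printout at every step.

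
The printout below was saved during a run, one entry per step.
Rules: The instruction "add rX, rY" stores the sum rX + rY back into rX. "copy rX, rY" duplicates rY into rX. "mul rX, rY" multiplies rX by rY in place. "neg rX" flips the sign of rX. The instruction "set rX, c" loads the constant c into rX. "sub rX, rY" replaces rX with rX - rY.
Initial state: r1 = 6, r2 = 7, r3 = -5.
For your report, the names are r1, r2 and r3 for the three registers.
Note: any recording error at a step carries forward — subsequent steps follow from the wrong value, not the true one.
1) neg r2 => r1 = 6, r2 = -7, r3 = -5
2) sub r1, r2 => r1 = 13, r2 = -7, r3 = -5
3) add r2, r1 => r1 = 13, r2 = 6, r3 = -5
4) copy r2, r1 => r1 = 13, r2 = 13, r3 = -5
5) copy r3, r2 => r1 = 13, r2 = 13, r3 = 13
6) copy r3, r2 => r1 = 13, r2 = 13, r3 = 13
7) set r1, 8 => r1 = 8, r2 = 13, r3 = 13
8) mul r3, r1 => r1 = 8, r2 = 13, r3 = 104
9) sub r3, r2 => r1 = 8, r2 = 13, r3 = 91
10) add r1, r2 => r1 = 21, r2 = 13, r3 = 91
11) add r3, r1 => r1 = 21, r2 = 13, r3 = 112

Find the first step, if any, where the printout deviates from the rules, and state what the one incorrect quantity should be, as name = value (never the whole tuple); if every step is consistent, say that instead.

no error

1. r2 = -(7) = -7 (verified)
2. r1 = 6 - -7 = 13 (consistent with the printout)
3. r2 = -7 + 13 = 6 (agrees with the printout)
4. r2 = 13 (confirmed correct)
5. r3 = 13 (consistent with the printout)
6. r3 = 13 (in agreement)
7. r1 = 8 (in agreement)
8. r3 = 13 * 8 = 104 (consistent with the printout)
9. r3 = 104 - 13 = 91 (matches)
10. r1 = 8 + 13 = 21 (matches)
11. r3 = 91 + 21 = 112 (in agreement)
Nothing is out of place; the run is error-free.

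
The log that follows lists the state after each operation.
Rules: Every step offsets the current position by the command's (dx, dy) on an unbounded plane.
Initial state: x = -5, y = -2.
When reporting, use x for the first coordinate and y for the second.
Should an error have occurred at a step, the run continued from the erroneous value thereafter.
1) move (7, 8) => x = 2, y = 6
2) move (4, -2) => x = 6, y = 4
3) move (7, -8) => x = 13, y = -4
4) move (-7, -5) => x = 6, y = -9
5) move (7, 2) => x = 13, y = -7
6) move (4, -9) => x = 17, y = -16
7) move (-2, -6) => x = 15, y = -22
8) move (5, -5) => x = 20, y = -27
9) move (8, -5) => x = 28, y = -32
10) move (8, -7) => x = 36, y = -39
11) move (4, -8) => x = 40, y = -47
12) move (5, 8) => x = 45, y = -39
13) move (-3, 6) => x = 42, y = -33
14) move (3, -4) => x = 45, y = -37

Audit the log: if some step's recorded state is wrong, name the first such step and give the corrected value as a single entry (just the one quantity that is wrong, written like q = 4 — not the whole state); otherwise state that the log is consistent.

no error

Recomputing the run from the initial state:
step 1: x = 2, y = 6
step 2: x = 6, y = 4
step 3: x = 13, y = -4
step 4: x = 6, y = -9
step 5: x = 13, y = -7
step 6: x = 17, y = -16
step 7: x = 15, y = -22
step 8: x = 20, y = -27
step 9: x = 28, y = -32
step 10: x = 36, y = -39
step 11: x = 40, y = -47
step 12: x = 45, y = -39
step 13: x = 42, y = -33
step 14: x = 45, y = -37
This matches the log at every step.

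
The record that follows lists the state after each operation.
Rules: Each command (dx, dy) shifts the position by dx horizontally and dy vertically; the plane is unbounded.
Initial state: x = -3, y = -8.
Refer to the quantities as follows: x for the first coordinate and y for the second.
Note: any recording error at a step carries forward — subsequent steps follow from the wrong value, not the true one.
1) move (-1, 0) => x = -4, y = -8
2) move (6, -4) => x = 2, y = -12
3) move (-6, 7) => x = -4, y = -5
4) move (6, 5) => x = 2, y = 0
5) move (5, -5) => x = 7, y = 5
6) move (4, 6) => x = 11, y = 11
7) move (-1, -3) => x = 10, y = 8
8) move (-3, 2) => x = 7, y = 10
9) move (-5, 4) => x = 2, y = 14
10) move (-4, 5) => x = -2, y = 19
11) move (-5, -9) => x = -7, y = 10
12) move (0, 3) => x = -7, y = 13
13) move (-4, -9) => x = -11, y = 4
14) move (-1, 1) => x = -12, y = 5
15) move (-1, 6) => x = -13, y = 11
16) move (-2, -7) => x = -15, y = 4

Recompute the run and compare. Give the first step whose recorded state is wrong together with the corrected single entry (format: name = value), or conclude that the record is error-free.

step 5, y = -5

1. x = -3 + (-1) = -4, y = -8 + (0) = -8 (exactly as logged)
2. x = -4 + (6) = 2, y = -8 + (-4) = -12 (checks out)
3. x = 2 + (-6) = -4, y = -12 + (7) = -5 (confirmed correct)
4. x = -4 + (6) = 2, y = -5 + (5) = 0 (agrees with the record)
5. x = 2 + (5) = 7, y = 0 + (-5) = -5 (the entry is off here)
That makes step 5 the first incorrect line — y = -5 is what it should show.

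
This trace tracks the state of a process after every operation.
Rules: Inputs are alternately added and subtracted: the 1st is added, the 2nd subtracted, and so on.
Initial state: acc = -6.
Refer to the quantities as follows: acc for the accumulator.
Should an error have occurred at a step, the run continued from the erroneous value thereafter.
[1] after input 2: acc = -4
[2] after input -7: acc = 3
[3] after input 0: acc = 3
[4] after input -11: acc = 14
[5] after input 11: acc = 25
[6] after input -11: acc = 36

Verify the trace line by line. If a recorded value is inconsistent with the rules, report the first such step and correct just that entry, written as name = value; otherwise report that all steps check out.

Recomputing the run from the initial state:
step 1: acc = -4
step 2: acc = 3
step 3: acc = 3
step 4: acc = 14
step 5: acc = 25
step 6: acc = 36
This matches the trace at every step.

no error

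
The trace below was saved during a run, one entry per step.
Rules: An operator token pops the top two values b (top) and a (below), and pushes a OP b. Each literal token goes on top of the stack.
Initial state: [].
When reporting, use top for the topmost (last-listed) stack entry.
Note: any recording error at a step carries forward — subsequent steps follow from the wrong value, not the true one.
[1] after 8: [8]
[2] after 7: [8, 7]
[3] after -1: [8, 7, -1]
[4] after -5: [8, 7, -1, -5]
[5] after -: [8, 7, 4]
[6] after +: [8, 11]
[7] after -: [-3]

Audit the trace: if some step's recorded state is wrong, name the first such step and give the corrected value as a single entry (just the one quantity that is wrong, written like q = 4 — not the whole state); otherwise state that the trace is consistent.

no error

Step 1: push 8: top = 8 — verified.
Step 2: push 7: top = 7 — confirmed correct.
Step 3: push -1: top = -1 — agrees with the trace.
Step 4: push -5: top = -5 — agrees with the trace.
Step 5: -1 - -5 = 4 — confirmed correct.
Step 6: 7 + 4 = 11 — exactly as logged.
Step 7: 8 - 11 = -3 — consistent with the trace.
Nothing is out of place; the run is error-free.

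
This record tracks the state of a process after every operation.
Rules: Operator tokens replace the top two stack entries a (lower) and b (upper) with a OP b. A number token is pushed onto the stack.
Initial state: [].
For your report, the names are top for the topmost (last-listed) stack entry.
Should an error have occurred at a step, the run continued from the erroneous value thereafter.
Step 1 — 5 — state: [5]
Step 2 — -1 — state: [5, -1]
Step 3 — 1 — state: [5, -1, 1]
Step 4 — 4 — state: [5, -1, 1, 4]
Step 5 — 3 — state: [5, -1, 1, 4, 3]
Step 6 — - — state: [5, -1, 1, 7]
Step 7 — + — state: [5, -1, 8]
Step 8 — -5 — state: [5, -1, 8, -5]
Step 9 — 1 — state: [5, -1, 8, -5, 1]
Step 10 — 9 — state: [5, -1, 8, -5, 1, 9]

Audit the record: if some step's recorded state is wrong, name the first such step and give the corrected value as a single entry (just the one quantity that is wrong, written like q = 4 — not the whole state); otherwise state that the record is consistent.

Recomputing the run from the initial state:
step 1: [5]
step 2: [5, -1]
step 3: [5, -1, 1]
step 4: [5, -1, 1, 4]
step 5: [5, -1, 1, 4, 3]
step 6: [5, -1, 1, 1]
step 7: [5, -1, 2]
step 8: [5, -1, 2, -5]
step 9: [5, -1, 2, -5, 1]
step 10: [5, -1, 2, -5, 1, 9]
The first disagreement with the record is at step 6, where the value should be top = 1.

step 6, top = 1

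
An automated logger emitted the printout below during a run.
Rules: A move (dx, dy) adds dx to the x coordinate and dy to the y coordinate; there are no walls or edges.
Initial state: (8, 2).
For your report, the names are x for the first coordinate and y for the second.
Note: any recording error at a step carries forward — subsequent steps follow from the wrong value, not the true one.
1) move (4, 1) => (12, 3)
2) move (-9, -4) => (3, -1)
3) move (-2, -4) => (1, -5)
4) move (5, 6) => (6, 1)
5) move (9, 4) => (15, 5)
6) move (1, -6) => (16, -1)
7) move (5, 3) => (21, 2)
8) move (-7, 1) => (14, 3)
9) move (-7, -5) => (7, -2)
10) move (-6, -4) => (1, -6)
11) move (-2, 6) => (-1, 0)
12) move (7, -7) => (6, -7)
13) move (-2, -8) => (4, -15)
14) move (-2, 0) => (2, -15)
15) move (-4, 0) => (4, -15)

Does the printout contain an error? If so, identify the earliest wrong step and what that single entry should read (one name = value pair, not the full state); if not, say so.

Recomputing the run from the initial state:
step 1: x = 12, y = 3
step 2: x = 3, y = -1
step 3: x = 1, y = -5
step 4: x = 6, y = 1
step 5: x = 15, y = 5
step 6: x = 16, y = -1
step 7: x = 21, y = 2
step 8: x = 14, y = 3
step 9: x = 7, y = -2
step 10: x = 1, y = -6
step 11: x = -1, y = 0
step 12: x = 6, y = -7
step 13: x = 4, y = -15
step 14: x = 2, y = -15
step 15: x = -2, y = -15
The first disagreement with the printout is at step 15, where the value should be x = -2.

step 15, x = -2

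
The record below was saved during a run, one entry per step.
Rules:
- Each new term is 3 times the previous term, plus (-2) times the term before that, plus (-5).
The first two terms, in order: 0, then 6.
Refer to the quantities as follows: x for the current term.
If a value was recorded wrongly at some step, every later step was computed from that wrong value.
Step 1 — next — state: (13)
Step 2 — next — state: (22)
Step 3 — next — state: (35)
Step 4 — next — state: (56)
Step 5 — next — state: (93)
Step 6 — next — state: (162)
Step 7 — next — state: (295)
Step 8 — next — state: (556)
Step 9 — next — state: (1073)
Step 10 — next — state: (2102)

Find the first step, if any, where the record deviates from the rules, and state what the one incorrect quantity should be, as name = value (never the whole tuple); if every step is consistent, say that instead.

no error

Recomputing the run from the initial state:
step 1: x = 13
step 2: x = 22
step 3: x = 35
step 4: x = 56
step 5: x = 93
step 6: x = 162
step 7: x = 295
step 8: x = 556
step 9: x = 1073
step 10: x = 2102
This matches the record at every step.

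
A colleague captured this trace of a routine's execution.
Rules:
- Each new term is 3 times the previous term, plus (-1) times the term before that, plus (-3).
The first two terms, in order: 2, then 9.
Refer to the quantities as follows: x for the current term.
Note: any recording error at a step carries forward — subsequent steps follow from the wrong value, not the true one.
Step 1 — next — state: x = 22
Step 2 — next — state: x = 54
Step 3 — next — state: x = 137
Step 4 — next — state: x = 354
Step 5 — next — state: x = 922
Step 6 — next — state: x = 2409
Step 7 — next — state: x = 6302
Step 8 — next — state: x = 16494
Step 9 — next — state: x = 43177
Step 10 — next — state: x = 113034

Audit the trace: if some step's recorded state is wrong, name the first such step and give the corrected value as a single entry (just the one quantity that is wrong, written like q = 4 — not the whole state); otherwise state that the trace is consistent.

Recomputing the run from the initial state:
step 1: x = 22
step 2: x = 54
step 3: x = 137
step 4: x = 354
step 5: x = 922
step 6: x = 2409
step 7: x = 6302
step 8: x = 16494
step 9: x = 43177
step 10: x = 113034
This matches the trace at every step.

no error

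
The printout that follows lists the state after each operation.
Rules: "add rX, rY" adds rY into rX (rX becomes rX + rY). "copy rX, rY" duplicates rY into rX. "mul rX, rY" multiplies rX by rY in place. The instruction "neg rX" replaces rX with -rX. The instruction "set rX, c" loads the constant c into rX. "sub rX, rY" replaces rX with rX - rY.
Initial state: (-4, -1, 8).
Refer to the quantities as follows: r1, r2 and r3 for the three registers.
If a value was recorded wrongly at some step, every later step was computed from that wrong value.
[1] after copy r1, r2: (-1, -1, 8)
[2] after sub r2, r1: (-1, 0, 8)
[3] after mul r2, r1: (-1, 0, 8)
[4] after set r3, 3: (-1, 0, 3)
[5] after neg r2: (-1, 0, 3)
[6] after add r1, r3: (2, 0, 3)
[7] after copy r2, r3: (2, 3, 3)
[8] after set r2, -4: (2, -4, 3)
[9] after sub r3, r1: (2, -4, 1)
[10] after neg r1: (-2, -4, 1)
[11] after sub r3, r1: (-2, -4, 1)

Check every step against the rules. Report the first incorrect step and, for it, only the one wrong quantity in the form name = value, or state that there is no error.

step 11, r3 = 3

1. r1 = -1 (consistent with the printout)
2. r2 = -1 - -1 = 0 (verified)
3. r2 = 0 * -1 = 0 (confirmed correct)
4. r3 = 3 (checks out)
5. r2 = -(0) = 0 (no discrepancy)
6. r1 = -1 + 3 = 2 (confirmed correct)
7. r2 = 3 (verified)
8. r2 = -4 (verified)
9. r3 = 3 - 2 = 1 (matches)
10. r1 = -(2) = -2 (consistent with the printout)
11. r3 = 1 - -2 = 3 (the printout disagrees here)
First deviation found at step 11; the corrected entry is r3 = 3.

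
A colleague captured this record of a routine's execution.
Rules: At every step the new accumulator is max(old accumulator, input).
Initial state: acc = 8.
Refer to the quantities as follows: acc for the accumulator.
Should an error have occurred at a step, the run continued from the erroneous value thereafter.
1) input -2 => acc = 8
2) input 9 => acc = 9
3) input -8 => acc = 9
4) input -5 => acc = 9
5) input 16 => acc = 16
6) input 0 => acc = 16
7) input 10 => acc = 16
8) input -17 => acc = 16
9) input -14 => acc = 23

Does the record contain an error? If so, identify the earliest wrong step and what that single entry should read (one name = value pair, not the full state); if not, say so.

Recomputing the run from the initial state:
step 1: acc = 8
step 2: acc = 9
step 3: acc = 9
step 4: acc = 9
step 5: acc = 16
step 6: acc = 16
step 7: acc = 16
step 8: acc = 16
step 9: acc = 16
The first disagreement with the record is at step 9, where the value should be acc = 16.

step 9, acc = 16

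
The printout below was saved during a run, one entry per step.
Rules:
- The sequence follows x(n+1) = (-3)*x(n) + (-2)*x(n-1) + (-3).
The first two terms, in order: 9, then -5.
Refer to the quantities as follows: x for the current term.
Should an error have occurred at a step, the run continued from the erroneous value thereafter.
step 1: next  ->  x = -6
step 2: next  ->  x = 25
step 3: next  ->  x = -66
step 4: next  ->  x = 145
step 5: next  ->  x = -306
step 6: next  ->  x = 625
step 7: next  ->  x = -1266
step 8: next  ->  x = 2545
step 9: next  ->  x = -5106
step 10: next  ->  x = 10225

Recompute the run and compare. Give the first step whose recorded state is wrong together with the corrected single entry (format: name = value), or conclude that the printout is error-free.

no error

Step 1: x = -3*(-5) + (-2)*(9) + (-3) = -6 — verified.
Step 2: x = -3*(-6) + (-2)*(-5) + (-3) = 25 — no discrepancy.
Step 3: x = -3*(25) + (-2)*(-6) + (-3) = -66 — no discrepancy.
Step 4: x = -3*(-66) + (-2)*(25) + (-3) = 145 — same as recorded.
Step 5: x = -3*(145) + (-2)*(-66) + (-3) = -306 — same as recorded.
Step 6: x = -3*(-306) + (-2)*(145) + (-3) = 625 — confirmed correct.
Step 7: x = -3*(625) + (-2)*(-306) + (-3) = -1266 — checks out.
Step 8: x = -3*(-1266) + (-2)*(625) + (-3) = 2545 — verified.
Step 9: x = -3*(2545) + (-2)*(-1266) + (-3) = -5106 — checks out.
Step 10: x = -3*(-5106) + (-2)*(2545) + (-3) = 10225 — same as recorded.
Nothing is out of place; the run is error-free.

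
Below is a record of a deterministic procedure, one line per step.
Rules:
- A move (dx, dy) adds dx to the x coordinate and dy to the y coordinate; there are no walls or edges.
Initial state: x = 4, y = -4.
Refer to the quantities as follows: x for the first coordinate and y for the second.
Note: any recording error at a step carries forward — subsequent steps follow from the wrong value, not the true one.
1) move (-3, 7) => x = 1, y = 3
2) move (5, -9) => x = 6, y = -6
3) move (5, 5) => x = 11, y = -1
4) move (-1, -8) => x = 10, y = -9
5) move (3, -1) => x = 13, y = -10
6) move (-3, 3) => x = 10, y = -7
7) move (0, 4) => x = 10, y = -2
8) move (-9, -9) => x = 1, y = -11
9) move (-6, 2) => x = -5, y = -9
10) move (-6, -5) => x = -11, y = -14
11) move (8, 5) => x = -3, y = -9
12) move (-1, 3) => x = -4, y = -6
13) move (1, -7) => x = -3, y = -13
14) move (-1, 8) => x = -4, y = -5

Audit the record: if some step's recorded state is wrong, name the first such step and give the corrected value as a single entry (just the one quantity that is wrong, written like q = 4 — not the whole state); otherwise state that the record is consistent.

Recomputing the run from the initial state:
step 1: x = 1, y = 3
step 2: x = 6, y = -6
step 3: x = 11, y = -1
step 4: x = 10, y = -9
step 5: x = 13, y = -10
step 6: x = 10, y = -7
step 7: x = 10, y = -3
step 8: x = 1, y = -12
step 9: x = -5, y = -10
step 10: x = -11, y = -15
step 11: x = -3, y = -10
step 12: x = -4, y = -7
step 13: x = -3, y = -14
step 14: x = -4, y = -6
The first disagreement with the record is at step 7, where the value should be y = -3.

step 7, y = -3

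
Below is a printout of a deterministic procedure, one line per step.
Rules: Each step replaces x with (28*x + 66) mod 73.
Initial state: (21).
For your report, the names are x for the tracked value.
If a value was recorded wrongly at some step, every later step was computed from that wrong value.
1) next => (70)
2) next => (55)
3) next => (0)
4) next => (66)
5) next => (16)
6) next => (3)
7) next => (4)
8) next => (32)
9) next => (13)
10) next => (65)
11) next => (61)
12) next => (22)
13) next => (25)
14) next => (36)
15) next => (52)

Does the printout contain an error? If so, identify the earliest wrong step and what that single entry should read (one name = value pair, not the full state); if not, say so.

Step 1: x = (28*21 + 66) mod 73 = 70 — consistent with the printout.
Step 2: x = (28*70 + 66) mod 73 = 55 — agrees with the printout.
Step 3: x = (28*55 + 66) mod 73 = 0 — verified.
Step 4: x = (28*0 + 66) mod 73 = 66 — verified.
Step 5: x = (28*66 + 66) mod 73 = 16 — no discrepancy.
Step 6: x = (28*16 + 66) mod 73 = 3 — agrees with the printout.
Step 7: x = (28*3 + 66) mod 73 = 4 — checks out.
Step 8: x = (28*4 + 66) mod 73 = 32 — no discrepancy.
Step 9: x = (28*32 + 66) mod 73 = 13 — exactly as logged.
Step 10: x = (28*13 + 66) mod 73 = 65 — consistent with the printout.
Step 11: x = (28*65 + 66) mod 73 = 61 — no discrepancy.
Step 12: x = (28*61 + 66) mod 73 = 22 — checks out.
Step 13: x = (28*22 + 66) mod 73 = 25 — confirmed correct.
Step 14: x = (28*25 + 66) mod 73 = 36 — same as recorded.
Step 15: x = (28*36 + 66) mod 73 = 52 — agrees with the printout.
Every step is consistent.

no error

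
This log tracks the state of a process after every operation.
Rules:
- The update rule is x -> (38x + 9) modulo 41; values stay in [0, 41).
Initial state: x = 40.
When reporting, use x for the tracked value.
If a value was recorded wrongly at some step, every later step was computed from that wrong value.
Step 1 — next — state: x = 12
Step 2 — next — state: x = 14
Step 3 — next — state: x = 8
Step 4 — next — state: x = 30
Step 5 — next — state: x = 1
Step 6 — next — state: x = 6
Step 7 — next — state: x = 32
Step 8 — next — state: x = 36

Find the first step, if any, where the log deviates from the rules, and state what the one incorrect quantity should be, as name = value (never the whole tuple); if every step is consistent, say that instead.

Step 1: x = (38*40 + 9) mod 41 = 12 — checks out.
Step 2: x = (38*12 + 9) mod 41 = 14 — matches.
Step 3: x = (38*14 + 9) mod 41 = 8 — in agreement.
Step 4: x = (38*8 + 9) mod 41 = 26 — the entry is off here.
So the first discrepancy is step 4, where the right value is x = 26.

step 4, x = 26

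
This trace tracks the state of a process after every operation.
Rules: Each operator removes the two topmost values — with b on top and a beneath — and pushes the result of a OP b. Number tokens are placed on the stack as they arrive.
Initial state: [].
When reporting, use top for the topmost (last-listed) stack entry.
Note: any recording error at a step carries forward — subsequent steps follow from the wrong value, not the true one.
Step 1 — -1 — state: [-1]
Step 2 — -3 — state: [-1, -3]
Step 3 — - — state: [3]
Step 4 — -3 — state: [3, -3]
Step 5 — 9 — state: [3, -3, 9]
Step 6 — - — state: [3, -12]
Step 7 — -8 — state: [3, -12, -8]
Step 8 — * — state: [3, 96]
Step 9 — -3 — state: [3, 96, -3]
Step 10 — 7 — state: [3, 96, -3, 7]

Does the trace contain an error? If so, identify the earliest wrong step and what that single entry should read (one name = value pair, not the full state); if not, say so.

step 1: push -1: top = -1 -> exactly as logged
step 2: push -3: top = -3 -> checks out
step 3: -1 - -3 = 2 -> the trace has a different value
First incorrect step: 3; the correct value is top = 2.

step 3, top = 2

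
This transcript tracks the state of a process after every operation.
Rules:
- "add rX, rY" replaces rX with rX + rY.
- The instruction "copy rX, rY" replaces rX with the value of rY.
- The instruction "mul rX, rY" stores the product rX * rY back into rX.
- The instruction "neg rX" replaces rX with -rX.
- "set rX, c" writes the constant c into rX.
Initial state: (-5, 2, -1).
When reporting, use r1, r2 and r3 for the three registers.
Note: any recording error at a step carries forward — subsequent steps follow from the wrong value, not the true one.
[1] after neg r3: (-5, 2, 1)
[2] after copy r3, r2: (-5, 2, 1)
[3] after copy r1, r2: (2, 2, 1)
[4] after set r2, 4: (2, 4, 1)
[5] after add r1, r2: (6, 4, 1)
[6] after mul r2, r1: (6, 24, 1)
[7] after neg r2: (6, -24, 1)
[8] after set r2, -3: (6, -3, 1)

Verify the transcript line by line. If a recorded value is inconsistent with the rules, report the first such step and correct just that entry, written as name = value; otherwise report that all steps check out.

step 2, r3 = 2

Recomputing the run from the initial state:
step 1: r1 = -5, r2 = 2, r3 = 1
step 2: r1 = -5, r2 = 2, r3 = 2
step 3: r1 = 2, r2 = 2, r3 = 2
step 4: r1 = 2, r2 = 4, r3 = 2
step 5: r1 = 6, r2 = 4, r3 = 2
step 6: r1 = 6, r2 = 24, r3 = 2
step 7: r1 = 6, r2 = -24, r3 = 2
step 8: r1 = 6, r2 = -3, r3 = 2
The first disagreement with the transcript is at step 2, where the value should be r3 = 2.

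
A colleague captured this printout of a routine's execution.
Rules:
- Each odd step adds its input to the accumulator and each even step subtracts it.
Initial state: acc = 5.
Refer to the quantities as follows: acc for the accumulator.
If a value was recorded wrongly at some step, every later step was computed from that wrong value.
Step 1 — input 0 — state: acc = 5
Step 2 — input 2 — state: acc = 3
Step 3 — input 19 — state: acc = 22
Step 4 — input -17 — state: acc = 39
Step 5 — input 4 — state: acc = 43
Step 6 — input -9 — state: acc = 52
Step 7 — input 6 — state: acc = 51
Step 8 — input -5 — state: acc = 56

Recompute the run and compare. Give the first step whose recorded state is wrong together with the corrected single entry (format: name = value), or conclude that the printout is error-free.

Recomputing the run from the initial state:
step 1: acc = 5
step 2: acc = 3
step 3: acc = 22
step 4: acc = 39
step 5: acc = 43
step 6: acc = 52
step 7: acc = 58
step 8: acc = 63
The first disagreement with the printout is at step 7, where the value should be acc = 58.

step 7, acc = 58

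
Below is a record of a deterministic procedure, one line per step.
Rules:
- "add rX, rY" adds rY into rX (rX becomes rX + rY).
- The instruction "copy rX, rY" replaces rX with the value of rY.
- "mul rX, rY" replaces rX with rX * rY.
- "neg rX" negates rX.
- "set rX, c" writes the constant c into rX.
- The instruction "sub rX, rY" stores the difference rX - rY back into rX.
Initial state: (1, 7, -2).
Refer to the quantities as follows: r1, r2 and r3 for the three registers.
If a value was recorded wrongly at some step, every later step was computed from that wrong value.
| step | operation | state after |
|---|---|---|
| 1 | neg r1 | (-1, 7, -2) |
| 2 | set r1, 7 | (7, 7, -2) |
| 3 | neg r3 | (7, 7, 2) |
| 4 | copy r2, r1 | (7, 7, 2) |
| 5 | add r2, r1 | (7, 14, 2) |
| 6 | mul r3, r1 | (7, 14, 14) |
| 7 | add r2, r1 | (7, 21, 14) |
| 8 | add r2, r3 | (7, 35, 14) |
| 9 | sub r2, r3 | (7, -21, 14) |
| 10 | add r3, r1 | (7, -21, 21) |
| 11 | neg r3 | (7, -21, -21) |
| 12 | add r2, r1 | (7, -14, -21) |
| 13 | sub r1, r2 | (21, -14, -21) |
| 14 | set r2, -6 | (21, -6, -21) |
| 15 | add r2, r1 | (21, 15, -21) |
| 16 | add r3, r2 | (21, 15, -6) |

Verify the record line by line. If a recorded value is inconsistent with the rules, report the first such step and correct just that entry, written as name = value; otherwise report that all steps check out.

Recomputing the run from the initial state:
step 1: r1 = -1, r2 = 7, r3 = -2
step 2: r1 = 7, r2 = 7, r3 = -2
step 3: r1 = 7, r2 = 7, r3 = 2
step 4: r1 = 7, r2 = 7, r3 = 2
step 5: r1 = 7, r2 = 14, r3 = 2
step 6: r1 = 7, r2 = 14, r3 = 14
step 7: r1 = 7, r2 = 21, r3 = 14
step 8: r1 = 7, r2 = 35, r3 = 14
step 9: r1 = 7, r2 = 21, r3 = 14
step 10: r1 = 7, r2 = 21, r3 = 21
step 11: r1 = 7, r2 = 21, r3 = -21
step 12: r1 = 7, r2 = 28, r3 = -21
step 13: r1 = -21, r2 = 28, r3 = -21
step 14: r1 = -21, r2 = -6, r3 = -21
step 15: r1 = -21, r2 = -27, r3 = -21
step 16: r1 = -21, r2 = -27, r3 = -48
The first disagreement with the record is at step 9, where the value should be r2 = 21.

step 9, r2 = 21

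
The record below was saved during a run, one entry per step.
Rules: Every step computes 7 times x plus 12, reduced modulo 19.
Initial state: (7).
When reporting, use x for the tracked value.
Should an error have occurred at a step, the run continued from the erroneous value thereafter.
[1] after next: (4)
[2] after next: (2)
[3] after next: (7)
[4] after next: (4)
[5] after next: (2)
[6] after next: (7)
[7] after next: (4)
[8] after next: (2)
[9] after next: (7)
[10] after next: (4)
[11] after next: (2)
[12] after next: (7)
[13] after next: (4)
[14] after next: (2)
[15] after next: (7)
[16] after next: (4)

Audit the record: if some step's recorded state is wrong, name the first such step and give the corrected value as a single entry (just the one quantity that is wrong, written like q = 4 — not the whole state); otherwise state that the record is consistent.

Recomputing the run from the initial state:
step 1: x = 4
step 2: x = 2
step 3: x = 7
step 4: x = 4
step 5: x = 2
step 6: x = 7
step 7: x = 4
step 8: x = 2
step 9: x = 7
step 10: x = 4
step 11: x = 2
step 12: x = 7
step 13: x = 4
step 14: x = 2
step 15: x = 7
step 16: x = 4
This matches the record at every step.

no error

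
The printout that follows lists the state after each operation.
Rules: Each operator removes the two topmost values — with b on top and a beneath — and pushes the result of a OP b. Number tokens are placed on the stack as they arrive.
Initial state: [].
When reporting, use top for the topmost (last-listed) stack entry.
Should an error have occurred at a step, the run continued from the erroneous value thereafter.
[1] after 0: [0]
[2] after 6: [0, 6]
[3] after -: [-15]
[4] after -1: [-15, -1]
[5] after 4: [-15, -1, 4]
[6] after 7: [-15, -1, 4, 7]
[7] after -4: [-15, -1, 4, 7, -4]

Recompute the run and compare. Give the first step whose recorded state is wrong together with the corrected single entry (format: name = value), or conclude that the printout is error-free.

step 3, top = -6

Recomputing the run from the initial state:
step 1: [0]
step 2: [0, 6]
step 3: [-6]
step 4: [-6, -1]
step 5: [-6, -1, 4]
step 6: [-6, -1, 4, 7]
step 7: [-6, -1, 4, 7, -4]
The first disagreement with the printout is at step 3, where the value should be top = -6.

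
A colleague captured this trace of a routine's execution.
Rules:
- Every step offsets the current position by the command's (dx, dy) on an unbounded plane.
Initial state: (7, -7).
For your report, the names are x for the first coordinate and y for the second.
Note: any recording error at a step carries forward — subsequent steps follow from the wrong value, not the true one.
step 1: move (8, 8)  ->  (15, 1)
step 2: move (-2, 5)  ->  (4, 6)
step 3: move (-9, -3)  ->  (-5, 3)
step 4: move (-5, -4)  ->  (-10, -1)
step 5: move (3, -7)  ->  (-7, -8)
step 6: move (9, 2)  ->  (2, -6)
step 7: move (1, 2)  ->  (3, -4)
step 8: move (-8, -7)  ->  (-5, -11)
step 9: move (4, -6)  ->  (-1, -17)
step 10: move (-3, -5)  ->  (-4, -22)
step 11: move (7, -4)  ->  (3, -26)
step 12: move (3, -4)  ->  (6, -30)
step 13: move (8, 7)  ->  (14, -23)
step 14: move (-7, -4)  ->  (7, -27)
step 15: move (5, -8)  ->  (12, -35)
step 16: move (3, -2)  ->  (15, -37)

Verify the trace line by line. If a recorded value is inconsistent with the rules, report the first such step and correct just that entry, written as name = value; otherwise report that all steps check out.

step 2, x = 13

Recomputing the run from the initial state:
step 1: x = 15, y = 1
step 2: x = 13, y = 6
step 3: x = 4, y = 3
step 4: x = -1, y = -1
step 5: x = 2, y = -8
step 6: x = 11, y = -6
step 7: x = 12, y = -4
step 8: x = 4, y = -11
step 9: x = 8, y = -17
step 10: x = 5, y = -22
step 11: x = 12, y = -26
step 12: x = 15, y = -30
step 13: x = 23, y = -23
step 14: x = 16, y = -27
step 15: x = 21, y = -35
step 16: x = 24, y = -37
The first disagreement with the trace is at step 2, where the value should be x = 13.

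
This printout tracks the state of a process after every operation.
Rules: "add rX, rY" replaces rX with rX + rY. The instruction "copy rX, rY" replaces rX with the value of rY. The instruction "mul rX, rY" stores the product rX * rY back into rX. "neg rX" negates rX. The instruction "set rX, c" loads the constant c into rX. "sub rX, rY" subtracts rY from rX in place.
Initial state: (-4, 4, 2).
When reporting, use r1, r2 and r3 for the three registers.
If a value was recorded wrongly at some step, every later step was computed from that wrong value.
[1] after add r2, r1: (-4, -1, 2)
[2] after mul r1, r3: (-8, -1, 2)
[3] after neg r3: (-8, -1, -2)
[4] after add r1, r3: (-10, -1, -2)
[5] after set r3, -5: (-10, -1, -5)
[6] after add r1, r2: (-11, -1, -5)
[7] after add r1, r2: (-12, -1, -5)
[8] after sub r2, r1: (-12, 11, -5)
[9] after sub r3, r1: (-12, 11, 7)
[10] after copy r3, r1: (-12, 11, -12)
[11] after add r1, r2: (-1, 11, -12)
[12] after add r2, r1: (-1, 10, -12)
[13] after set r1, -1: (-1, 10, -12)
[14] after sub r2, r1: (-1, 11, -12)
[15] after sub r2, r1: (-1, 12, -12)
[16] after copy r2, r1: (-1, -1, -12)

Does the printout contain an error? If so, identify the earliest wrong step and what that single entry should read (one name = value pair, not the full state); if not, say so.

step 1, r2 = 0

Recomputing the run from the initial state:
step 1: r1 = -4, r2 = 0, r3 = 2
step 2: r1 = -8, r2 = 0, r3 = 2
step 3: r1 = -8, r2 = 0, r3 = -2
step 4: r1 = -10, r2 = 0, r3 = -2
step 5: r1 = -10, r2 = 0, r3 = -5
step 6: r1 = -10, r2 = 0, r3 = -5
step 7: r1 = -10, r2 = 0, r3 = -5
step 8: r1 = -10, r2 = 10, r3 = -5
step 9: r1 = -10, r2 = 10, r3 = 5
step 10: r1 = -10, r2 = 10, r3 = -10
step 11: r1 = 0, r2 = 10, r3 = -10
step 12: r1 = 0, r2 = 10, r3 = -10
step 13: r1 = -1, r2 = 10, r3 = -10
step 14: r1 = -1, r2 = 11, r3 = -10
step 15: r1 = -1, r2 = 12, r3 = -10
step 16: r1 = -1, r2 = -1, r3 = -10
The first disagreement with the printout is at step 1, where the value should be r2 = 0.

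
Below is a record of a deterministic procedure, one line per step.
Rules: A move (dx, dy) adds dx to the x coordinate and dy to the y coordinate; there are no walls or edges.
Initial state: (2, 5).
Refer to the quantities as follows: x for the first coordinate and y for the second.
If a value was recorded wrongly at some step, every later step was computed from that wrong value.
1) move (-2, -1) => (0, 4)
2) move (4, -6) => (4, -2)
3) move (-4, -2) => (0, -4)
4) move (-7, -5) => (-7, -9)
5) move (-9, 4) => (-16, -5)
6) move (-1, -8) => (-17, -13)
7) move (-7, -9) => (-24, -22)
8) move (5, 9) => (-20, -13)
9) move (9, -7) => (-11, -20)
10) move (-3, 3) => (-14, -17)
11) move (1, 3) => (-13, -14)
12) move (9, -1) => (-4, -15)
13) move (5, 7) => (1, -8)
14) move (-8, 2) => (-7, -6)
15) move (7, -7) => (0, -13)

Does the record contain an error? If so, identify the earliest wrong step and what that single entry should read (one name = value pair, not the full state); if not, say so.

step 8, x = -19

step 1: x = 2 + (-2) = 0, y = 5 + (-1) = 4 -> verified
step 2: x = 0 + (4) = 4, y = 4 + (-6) = -2 -> verified
step 3: x = 4 + (-4) = 0, y = -2 + (-2) = -4 -> matches
step 4: x = 0 + (-7) = -7, y = -4 + (-5) = -9 -> checks out
step 5: x = -7 + (-9) = -16, y = -9 + (4) = -5 -> verified
step 6: x = -16 + (-1) = -17, y = -5 + (-8) = -13 -> confirmed correct
step 7: x = -17 + (-7) = -24, y = -13 + (-9) = -22 -> confirmed correct
step 8: x = -24 + (5) = -19, y = -22 + (9) = -13 -> the record has a different value
Conclusion: step 8 carries the first error; the entry should be x = -19.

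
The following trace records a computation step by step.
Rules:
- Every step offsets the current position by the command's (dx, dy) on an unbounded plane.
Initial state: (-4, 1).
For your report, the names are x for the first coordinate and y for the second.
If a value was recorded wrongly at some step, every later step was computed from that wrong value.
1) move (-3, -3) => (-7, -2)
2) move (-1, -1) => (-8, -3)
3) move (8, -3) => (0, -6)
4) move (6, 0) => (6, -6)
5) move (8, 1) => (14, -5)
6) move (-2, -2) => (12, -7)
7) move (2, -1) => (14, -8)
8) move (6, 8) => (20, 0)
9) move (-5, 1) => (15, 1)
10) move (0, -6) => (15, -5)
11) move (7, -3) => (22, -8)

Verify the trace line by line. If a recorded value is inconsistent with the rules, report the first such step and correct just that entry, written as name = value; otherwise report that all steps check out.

no error

Step 1: x = -4 + (-3) = -7, y = 1 + (-3) = -2 — consistent with the trace.
Step 2: x = -7 + (-1) = -8, y = -2 + (-1) = -3 — verified.
Step 3: x = -8 + (8) = 0, y = -3 + (-3) = -6 — checks out.
Step 4: x = 0 + (6) = 6, y = -6 + (0) = -6 — verified.
Step 5: x = 6 + (8) = 14, y = -6 + (1) = -5 — matches.
Step 6: x = 14 + (-2) = 12, y = -5 + (-2) = -7 — agrees with the trace.
Step 7: x = 12 + (2) = 14, y = -7 + (-1) = -8 — in agreement.
Step 8: x = 14 + (6) = 20, y = -8 + (8) = 0 — confirmed correct.
Step 9: x = 20 + (-5) = 15, y = 0 + (1) = 1 — in agreement.
Step 10: x = 15 + (0) = 15, y = 1 + (-6) = -5 — no discrepancy.
Step 11: x = 15 + (7) = 22, y = -5 + (-3) = -8 — in agreement.
All entries verified; no error found.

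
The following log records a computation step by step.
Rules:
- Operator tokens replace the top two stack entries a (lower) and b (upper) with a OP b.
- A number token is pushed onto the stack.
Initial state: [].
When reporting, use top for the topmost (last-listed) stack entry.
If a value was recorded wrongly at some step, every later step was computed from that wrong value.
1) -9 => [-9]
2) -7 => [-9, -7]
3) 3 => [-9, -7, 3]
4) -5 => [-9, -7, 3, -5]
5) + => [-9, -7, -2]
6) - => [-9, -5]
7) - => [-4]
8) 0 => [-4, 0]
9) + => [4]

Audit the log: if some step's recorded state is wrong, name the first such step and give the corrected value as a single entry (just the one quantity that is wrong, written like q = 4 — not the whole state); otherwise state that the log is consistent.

step 9, top = -4

1. push -9: top = -9 (confirmed correct)
2. push -7: top = -7 (consistent with the log)
3. push 3: top = 3 (same as recorded)
4. push -5: top = -5 (agrees with the log)
5. 3 + -5 = -2 (verified)
6. -7 - -2 = -5 (in agreement)
7. -9 - -5 = -4 (verified)
8. push 0: top = 0 (consistent with the log)
9. -4 + 0 = -4 (the log has a different value)
First incorrect step: 9; the correct value is top = -4.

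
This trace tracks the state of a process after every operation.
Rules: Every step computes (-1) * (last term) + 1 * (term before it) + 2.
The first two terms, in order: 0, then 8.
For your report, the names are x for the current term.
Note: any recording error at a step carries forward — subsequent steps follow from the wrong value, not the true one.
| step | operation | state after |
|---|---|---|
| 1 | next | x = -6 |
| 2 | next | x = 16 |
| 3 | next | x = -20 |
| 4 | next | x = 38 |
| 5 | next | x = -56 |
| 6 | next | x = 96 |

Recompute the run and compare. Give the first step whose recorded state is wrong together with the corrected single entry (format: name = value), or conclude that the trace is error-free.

no error

step 1: x = -1*(8) + (1)*(0) + (2) = -6 -> matches
step 2: x = -1*(-6) + (1)*(8) + (2) = 16 -> same as recorded
step 3: x = -1*(16) + (1)*(-6) + (2) = -20 -> confirmed correct
step 4: x = -1*(-20) + (1)*(16) + (2) = 38 -> confirmed correct
step 5: x = -1*(38) + (1)*(-20) + (2) = -56 -> agrees with the trace
step 6: x = -1*(-56) + (1)*(38) + (2) = 96 -> no discrepancy
Each recorded entry agrees with the recomputation.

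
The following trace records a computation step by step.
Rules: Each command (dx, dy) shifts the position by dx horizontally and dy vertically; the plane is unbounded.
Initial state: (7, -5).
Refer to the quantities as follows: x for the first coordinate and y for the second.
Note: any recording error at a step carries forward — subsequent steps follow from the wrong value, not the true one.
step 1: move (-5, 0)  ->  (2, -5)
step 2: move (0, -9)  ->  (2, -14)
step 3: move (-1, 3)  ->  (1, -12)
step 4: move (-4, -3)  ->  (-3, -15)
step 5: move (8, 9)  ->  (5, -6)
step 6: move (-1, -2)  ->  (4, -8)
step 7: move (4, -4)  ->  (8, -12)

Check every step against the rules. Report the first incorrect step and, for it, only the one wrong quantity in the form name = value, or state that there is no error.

step 3, y = -11

1. x = 7 + (-5) = 2, y = -5 + (0) = -5 (agrees with the trace)
2. x = 2 + (0) = 2, y = -5 + (-9) = -14 (exactly as logged)
3. x = 2 + (-1) = 1, y = -14 + (3) = -11 (this is not what the trace shows)
So the first discrepancy is step 3, where the right value is y = -11.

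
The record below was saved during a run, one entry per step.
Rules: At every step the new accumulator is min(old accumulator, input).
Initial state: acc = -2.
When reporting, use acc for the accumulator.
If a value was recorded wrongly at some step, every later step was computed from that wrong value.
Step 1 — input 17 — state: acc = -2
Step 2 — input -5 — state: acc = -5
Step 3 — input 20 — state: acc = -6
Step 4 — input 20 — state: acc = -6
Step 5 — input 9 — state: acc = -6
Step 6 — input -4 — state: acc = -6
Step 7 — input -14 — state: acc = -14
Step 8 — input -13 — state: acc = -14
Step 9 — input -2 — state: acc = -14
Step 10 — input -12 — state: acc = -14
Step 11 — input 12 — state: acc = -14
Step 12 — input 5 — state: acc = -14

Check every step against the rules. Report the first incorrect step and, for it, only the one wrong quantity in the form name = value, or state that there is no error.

Step 1: acc = min(-2, 17) = -2 — in agreement.
Step 2: acc = min(-2, -5) = -5 — in agreement.
Step 3: acc = min(-5, 20) = -5 — the record has a different value.
That makes step 3 the first incorrect line — acc = -5 is what it should show.

step 3, acc = -5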